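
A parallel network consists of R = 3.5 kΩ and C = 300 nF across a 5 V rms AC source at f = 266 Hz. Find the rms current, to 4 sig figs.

2.885 mA

ω = 2πf = 1671 rad/s
X_C = 1/(ωC) = 1994 Ω
Parallel: admittances add. Y = 1/R + jωC
Y = (0.0002857 + j0.0005014) S
|Y| = 0.0005771 S → |Z| = 1/|Y| = 1733 Ω, ∠Z = −∠Y = -60.32°
I = V/|Z| = 5/1733 = 2.885 mA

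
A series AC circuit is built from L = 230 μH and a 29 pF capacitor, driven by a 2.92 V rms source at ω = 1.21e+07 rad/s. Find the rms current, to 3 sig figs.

43.7 mA

X_L = ωL = 2780 Ω
X_C = 1/(ωC) = 2850 Ω
Net reactance X = X_L − X_C = -66.8 Ω
Z = − j66.8 Ω
|Z| = √(0² + 66.8²) = 66.8 Ω
I = V/|Z| = 2.92/66.8 = 43.7 mA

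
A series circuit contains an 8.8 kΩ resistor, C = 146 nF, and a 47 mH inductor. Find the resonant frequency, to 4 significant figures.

1.921 kHz

ω₀ = 1/√(LC) = 1/√(0.047 × 1.46e-07) = 12070 rad/s
f₀ = ω₀/(2π) = 1.921 kHz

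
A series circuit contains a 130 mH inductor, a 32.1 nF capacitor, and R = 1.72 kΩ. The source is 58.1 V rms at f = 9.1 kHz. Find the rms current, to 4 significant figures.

ω = 2πf = 57180 rad/s
X_L = ωL = 7433 Ω
X_C = 1/(ωC) = 544.8 Ω
Net reactance X = X_L − X_C = 6888 Ω
Z = 1720 + j6888 Ω
|Z| = √(1720² + 6888²) = 7100 Ω
I = V/|Z| = 58.1/7100 = 8.183 mA

8.183 mA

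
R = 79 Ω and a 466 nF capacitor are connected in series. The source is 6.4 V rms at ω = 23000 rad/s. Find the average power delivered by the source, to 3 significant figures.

217 mW

X_C = 1/(ωC) = 93.3 Ω
Z = 79.0 − j93.3 Ω
|Z| = √(79.0² + 93.3²) = 122 Ω
∠Z = arctan(-93.3/79.0) = -49.7°
I = V/|Z| = 52.3 mA
P = VI cos φ = 6.4 × 0.0523 × cos(-49.7°) = 217 mW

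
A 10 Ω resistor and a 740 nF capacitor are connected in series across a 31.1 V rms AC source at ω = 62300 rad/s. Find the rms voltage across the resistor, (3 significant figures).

13.0 V

X_C = 1/(ωC) = 21.7 Ω
Z = 10.0 − j21.7 Ω
|Z| = √(10.0² + 21.7²) = 23.9 Ω
I = V/|Z| = 1.30 A
V_R = I·|Z_R| = 1.30 × 10.0 = 13.0 V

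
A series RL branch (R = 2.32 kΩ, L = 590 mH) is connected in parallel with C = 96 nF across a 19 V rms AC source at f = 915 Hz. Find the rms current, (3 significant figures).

7.16 mA

ω = 2πf = 5749 rad/s
X_L = ωL = 3390 Ω
X_C = 1/(ωC) = 1810 Ω
Branch 1 (R+jX_L): Z₁ = 2320 + j3390 Ω, |Z₁| = 4110 Ω
Branch 2 (−jX_C): Z₂ = −j1810 Ω
Parallel: Z = Z₁Z₂/(Z₁+Z₂), |Z| = 2650 Ω, ∠Z = -68.6°
I = V/|Z| = 19/2650 = 7.16 mA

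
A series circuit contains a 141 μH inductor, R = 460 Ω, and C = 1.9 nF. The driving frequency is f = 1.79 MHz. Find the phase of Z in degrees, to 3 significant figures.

73.4°

ω = 2πf = 1.125e+07 rad/s
X_L = ωL = 1590 Ω
X_C = 1/(ωC) = 46.8 Ω
Net reactance X = X_L − X_C = 1540 Ω
Z = 460 + j1540 Ω
|Z| = √(460² + 1540²) = 1610 Ω
∠Z = arctan(1540/460) = 73.4°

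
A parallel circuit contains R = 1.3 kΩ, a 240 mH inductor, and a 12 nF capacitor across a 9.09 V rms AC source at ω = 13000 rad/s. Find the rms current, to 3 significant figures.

X_L = ωL = 3120 Ω
X_C = 1/(ωC) = 6410 Ω
Parallel: admittances add. Y = 1/R + 1/(jωL) + jωC
Y = (0.000769 − j0.000165) S
|Y| = 0.000787 S → |Z| = 1/|Y| = 1270 Ω, ∠Z = −∠Y = 12.1°
I = V/|Z| = 9.09/1270 = 7.15 mA

7.15 mA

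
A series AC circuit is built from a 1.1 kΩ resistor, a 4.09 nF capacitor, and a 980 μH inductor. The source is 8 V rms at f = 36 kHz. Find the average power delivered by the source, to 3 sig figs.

36.1 mW

ω = 2πf = 226200 rad/s
X_L = ωL = 222 Ω
X_C = 1/(ωC) = 1080 Ω
Net reactance X = X_L − X_C = -859 Ω
Z = 1100 − j859 Ω
|Z| = √(1100² + 859²) = 1400 Ω
∠Z = arctan(-859/1100) = -38.0°
I = V/|Z| = 5.73 mA
P = VI cos φ = 8 × 0.00573 × cos(-38.0°) = 36.1 mW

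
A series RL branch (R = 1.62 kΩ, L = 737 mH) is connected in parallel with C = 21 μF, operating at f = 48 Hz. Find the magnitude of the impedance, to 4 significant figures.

ω = 2πf = 301.6 rad/s
X_L = ωL = 222.3 Ω
X_C = 1/(ωC) = 157.9 Ω
Branch 1 (R+jX_L): Z₁ = 1620 + j222.3 Ω, |Z₁| = 1635 Ω
Branch 2 (−jX_C): Z₂ = −j157.9 Ω
Parallel: Z = Z₁Z₂/(Z₁+Z₂), |Z| = 159.2 Ω, ∠Z = -84.46°

159.2 Ω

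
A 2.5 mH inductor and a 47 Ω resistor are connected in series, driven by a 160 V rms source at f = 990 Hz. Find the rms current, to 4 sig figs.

ω = 2πf = 6220 rad/s
X_L = ωL = 15.55 Ω
Z = 47.00 + j15.55 Ω
|Z| = √(47.00² + 15.55²) = 49.51 Ω
I = V/|Z| = 160/49.51 = 3.232 A

3.232 A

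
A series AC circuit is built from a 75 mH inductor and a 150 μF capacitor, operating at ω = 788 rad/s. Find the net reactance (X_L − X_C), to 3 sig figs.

50.6 Ω

X_L = ωL = 59.1 Ω
X_C = 1/(ωC) = 8.46 Ω
X = 59.1 − 8.46 = 50.6 Ω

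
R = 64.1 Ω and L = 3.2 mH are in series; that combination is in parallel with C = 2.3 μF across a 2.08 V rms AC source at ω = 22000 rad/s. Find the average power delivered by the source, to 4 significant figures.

X_L = ωL = 70.40 Ω
X_C = 1/(ωC) = 19.76 Ω
Branch 1 (R+jX_L): Z₁ = 64.10 + j70.40 Ω, |Z₁| = 95.21 Ω
Branch 2 (−jX_C): Z₂ = −j19.76 Ω
Parallel: Z = Z₁Z₂/(Z₁+Z₂), |Z| = 23.03 Ω, ∠Z = -80.63°
I = V/|Z| = 90.30 mA
P = VI cos φ = 2.08 × 0.09030 × cos(-80.63°) = 30.59 mW

30.59 mW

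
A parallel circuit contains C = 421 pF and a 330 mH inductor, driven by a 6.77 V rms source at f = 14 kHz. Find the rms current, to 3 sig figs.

ω = 2πf = 87960 rad/s
X_L = ωL = 29000 Ω
X_C = 1/(ωC) = 27000 Ω
Parallel: admittances add. Y = 1/(jωL) + jωC
Y = (0 + j2.58e-06) S
|Y| = 2.58e-06 S → |Z| = 1/|Y| = 387000 Ω, ∠Z = −∠Y = -90.0°
I = V/|Z| = 6.77/387000 = 17.5 μA

17.5 μA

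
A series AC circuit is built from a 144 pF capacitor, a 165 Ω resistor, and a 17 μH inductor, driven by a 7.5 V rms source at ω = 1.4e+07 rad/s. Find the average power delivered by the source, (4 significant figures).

98.94 mW

X_L = ωL = 238.0 Ω
X_C = 1/(ωC) = 496.0 Ω
Net reactance X = X_L − X_C = -258.0 Ω
Z = 165.0 − j258.0 Ω
|Z| = √(165.0² + 258.0²) = 306.3 Ω
∠Z = arctan(-258.0/165.0) = -57.40°
I = V/|Z| = 24.49 mA
P = VI cos φ = 7.5 × 0.02449 × cos(-57.40°) = 98.94 mW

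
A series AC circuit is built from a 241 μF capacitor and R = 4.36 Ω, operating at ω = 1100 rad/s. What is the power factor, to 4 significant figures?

0.7562

X_C = 1/(ωC) = 3.772 Ω
Z = 4.360 − j3.772 Ω
|Z| = √(4.360² + 3.772²) = 5.765 Ω
∠Z = arctan(-3.772/4.360) = -40.87°
cos φ = cos(-40.87°) = 0.7562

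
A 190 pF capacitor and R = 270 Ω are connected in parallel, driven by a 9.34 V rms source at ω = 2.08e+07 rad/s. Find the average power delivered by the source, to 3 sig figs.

323 mW

X_C = 1/(ωC) = 253 Ω
Parallel: admittances add. Y = 1/R + jωC
Y = (0.00370 + j0.00395) S
|Y| = 0.00542 S → |Z| = 1/|Y| = 185 Ω, ∠Z = −∠Y = -46.9°
I = V/|Z| = 50.6 mA
P = VI cos φ = 9.34 × 0.0506 × cos(-46.9°) = 323 mW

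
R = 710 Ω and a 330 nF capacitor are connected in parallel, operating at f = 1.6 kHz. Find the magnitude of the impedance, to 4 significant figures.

277.5 Ω

ω = 2πf = 10050 rad/s
X_C = 1/(ωC) = 301.4 Ω
Parallel: admittances add. Y = 1/R + jωC
Y = (0.001408 + j0.003318) S
|Y| = 0.003604 S → |Z| = 1/|Y| = 277.5 Ω, ∠Z = −∠Y = -67.00°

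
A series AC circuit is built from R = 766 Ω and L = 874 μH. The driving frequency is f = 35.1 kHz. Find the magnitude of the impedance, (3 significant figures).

ω = 2πf = 220500 rad/s
X_L = ωL = 193 Ω
Z = 766 + j193 Ω
|Z| = √(766² + 193²) = 790 Ω

790 Ω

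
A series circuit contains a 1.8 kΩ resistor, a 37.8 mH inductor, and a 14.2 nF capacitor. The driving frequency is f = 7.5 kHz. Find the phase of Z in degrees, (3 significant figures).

ω = 2πf = 47120 rad/s
X_L = ωL = 1780 Ω
X_C = 1/(ωC) = 1490 Ω
Net reactance X = X_L − X_C = 287 Ω
Z = 1800 + j287 Ω
|Z| = √(1800² + 287²) = 1820 Ω
∠Z = arctan(287/1800) = 9.06°

9.06°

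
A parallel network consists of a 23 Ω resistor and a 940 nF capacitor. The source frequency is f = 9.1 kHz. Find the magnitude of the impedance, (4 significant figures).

ω = 2πf = 57180 rad/s
X_C = 1/(ωC) = 18.61 Ω
Parallel: admittances add. Y = 1/R + jωC
Y = (0.04348 + j0.05375) S
|Y| = 0.06913 S → |Z| = 1/|Y| = 14.47 Ω, ∠Z = −∠Y = -51.03°

14.47 Ω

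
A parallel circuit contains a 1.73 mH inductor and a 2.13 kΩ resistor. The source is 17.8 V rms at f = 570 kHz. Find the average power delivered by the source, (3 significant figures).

ω = 2πf = 3.581e+06 rad/s
X_L = ωL = 6200 Ω
Parallel: admittances add. Y = 1/R + 1/(jωL)
Y = (0.000469 − j0.000161) S
|Y| = 0.000496 S → |Z| = 1/|Y| = 2010 Ω, ∠Z = −∠Y = 19.0°
I = V/|Z| = 8.84 mA
P = VI cos φ = 17.8 × 0.00884 × cos(19.0°) = 149 mW

149 mW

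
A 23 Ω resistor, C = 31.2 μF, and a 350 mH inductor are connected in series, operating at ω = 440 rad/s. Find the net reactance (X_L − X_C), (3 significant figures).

81.2 Ω

X_L = ωL = 154 Ω
X_C = 1/(ωC) = 72.8 Ω
X = 154 − 72.8 = 81.2 Ω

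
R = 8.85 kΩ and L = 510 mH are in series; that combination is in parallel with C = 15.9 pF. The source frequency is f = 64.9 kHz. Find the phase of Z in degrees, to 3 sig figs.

-83.1°

ω = 2πf = 407800 rad/s
X_L = ωL = 208000 Ω
X_C = 1/(ωC) = 154000 Ω
Branch 1 (R+jX_L): Z₁ = 8850 + j208000 Ω, |Z₁| = 208000 Ω
Branch 2 (−jX_C): Z₂ = −j154000 Ω
Parallel: Z = Z₁Z₂/(Z₁+Z₂), |Z| = 590000 Ω, ∠Z = -83.1°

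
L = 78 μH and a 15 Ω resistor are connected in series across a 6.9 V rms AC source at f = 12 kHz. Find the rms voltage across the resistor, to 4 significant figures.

ω = 2πf = 75400 rad/s
X_L = ωL = 5.881 Ω
Z = 15.00 + j5.881 Ω
|Z| = √(15.00² + 5.881²) = 16.11 Ω
I = V/|Z| = 428.3 mA
V_R = I·|Z_R| = 0.4283 × 15.00 = 6.424 V

6.424 V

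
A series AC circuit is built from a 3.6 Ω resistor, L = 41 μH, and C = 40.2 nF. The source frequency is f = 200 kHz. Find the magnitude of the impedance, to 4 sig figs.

31.93 Ω

ω = 2πf = 1.257e+06 rad/s
X_L = ωL = 51.52 Ω
X_C = 1/(ωC) = 19.80 Ω
Net reactance X = X_L − X_C = 31.73 Ω
Z = 3.600 + j31.73 Ω
|Z| = √(3.600² + 31.73²) = 31.93 Ω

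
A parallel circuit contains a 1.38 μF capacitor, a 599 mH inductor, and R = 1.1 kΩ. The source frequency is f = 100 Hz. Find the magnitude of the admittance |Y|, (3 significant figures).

ω = 2πf = 628.3 rad/s
X_L = ωL = 376 Ω
X_C = 1/(ωC) = 1150 Ω
Parallel: admittances add. Y = 1/R + 1/(jωL) + jωC
Y = (0.000909 − j0.00179) S
|Y| = 0.00201 S → |Z| = 1/|Y| = 498 Ω, ∠Z = −∠Y = 63.1°

2.01 mS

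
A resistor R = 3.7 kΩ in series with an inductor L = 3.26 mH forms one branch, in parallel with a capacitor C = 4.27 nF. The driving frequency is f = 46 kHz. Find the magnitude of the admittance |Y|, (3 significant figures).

1.20 mS

ω = 2πf = 289000 rad/s
X_L = ωL = 942 Ω
X_C = 1/(ωC) = 810 Ω
Branch 1 (R+jX_L): Z₁ = 3700 + j942 Ω, |Z₁| = 3820 Ω
Branch 2 (−jX_C): Z₂ = −j810 Ω
Parallel: Z = Z₁Z₂/(Z₁+Z₂), |Z| = 836 Ω, ∠Z = -77.8°
|Y| = 1/|Z| = 1.20 mS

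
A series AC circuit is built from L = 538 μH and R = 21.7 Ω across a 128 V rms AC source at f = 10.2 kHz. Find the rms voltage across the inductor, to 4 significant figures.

108.3 V

ω = 2πf = 64090 rad/s
X_L = ωL = 34.48 Ω
Z = 21.70 + j34.48 Ω
|Z| = √(21.70² + 34.48²) = 40.74 Ω
I = V/|Z| = 3.142 A
V_L = I·|Z_L| = 3.142 × 34.48 = 108.3 V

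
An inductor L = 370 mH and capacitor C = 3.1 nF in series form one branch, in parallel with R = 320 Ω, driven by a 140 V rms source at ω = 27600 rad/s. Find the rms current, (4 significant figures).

X_L = ωL = 10210 Ω
X_C = 1/(ωC) = 11690 Ω
Branch 1: Z₁ = R = 320.0 Ω
Branch 2 (series LC): Z₂ = j(X_L − X_C) = −j1476 Ω
Parallel: Z = Z₁Z₂/(Z₁+Z₂), |Z| = 312.7 Ω, ∠Z = -12.23°
I = V/|Z| = 140/312.7 = 447.7 mA

447.7 mA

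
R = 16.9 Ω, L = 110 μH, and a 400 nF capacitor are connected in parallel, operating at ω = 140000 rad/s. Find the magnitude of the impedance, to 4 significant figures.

X_L = ωL = 15.40 Ω
X_C = 1/(ωC) = 17.86 Ω
Parallel: admittances add. Y = 1/R + 1/(jωL) + jωC
Y = (0.05917 − j0.008935) S
|Y| = 0.05984 S → |Z| = 1/|Y| = 16.71 Ω, ∠Z = −∠Y = 8.587°

16.71 Ω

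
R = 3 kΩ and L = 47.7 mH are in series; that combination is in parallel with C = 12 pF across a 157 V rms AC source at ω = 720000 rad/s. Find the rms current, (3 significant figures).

X_L = ωL = 34300 Ω
X_C = 1/(ωC) = 116000 Ω
Branch 1 (R+jX_L): Z₁ = 3000 + j34300 Ω, |Z₁| = 34500 Ω
Branch 2 (−jX_C): Z₂ = −j116000 Ω
Parallel: Z = Z₁Z₂/(Z₁+Z₂), |Z| = 49000 Ω, ∠Z = 82.9°
I = V/|Z| = 157/49000 = 3.20 mA

3.20 mA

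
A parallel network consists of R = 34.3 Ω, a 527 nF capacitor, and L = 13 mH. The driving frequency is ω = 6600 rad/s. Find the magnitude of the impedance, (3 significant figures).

33.0 Ω

X_L = ωL = 85.8 Ω
X_C = 1/(ωC) = 288 Ω
Parallel: admittances add. Y = 1/R + 1/(jωL) + jωC
Y = (0.0292 − j0.00818) S
|Y| = 0.0303 S → |Z| = 1/|Y| = 33.0 Ω, ∠Z = −∠Y = 15.7°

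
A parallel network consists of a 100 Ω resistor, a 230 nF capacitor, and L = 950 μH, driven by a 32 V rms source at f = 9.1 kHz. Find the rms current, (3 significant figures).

ω = 2πf = 57180 rad/s
X_L = ωL = 54.3 Ω
X_C = 1/(ωC) = 76.0 Ω
Parallel: admittances add. Y = 1/R + 1/(jωL) + jωC
Y = (0.0100 − j0.00526) S
|Y| = 0.0113 S → |Z| = 1/|Y| = 88.5 Ω, ∠Z = −∠Y = 27.7°
I = V/|Z| = 32/88.5 = 362 mA

362 mA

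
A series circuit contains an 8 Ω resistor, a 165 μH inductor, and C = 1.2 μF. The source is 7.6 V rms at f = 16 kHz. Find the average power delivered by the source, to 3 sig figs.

ω = 2πf = 100500 rad/s
X_L = ωL = 16.6 Ω
X_C = 1/(ωC) = 8.29 Ω
Net reactance X = X_L − X_C = 8.30 Ω
Z = 8.00 + j8.30 Ω
|Z| = √(8.00² + 8.30²) = 11.5 Ω
∠Z = arctan(8.30/8.00) = 46.0°
I = V/|Z| = 659 mA
P = VI cos φ = 7.6 × 0.659 × cos(46.0°) = 3.48 W

3.48 W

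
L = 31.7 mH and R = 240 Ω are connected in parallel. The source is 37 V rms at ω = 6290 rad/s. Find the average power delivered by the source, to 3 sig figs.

X_L = ωL = 199 Ω
Parallel: admittances add. Y = 1/R + 1/(jωL)
Y = (0.00417 − j0.00502) S
|Y| = 0.00652 S → |Z| = 1/|Y| = 153 Ω, ∠Z = −∠Y = 50.3°
I = V/|Z| = 241 mA
P = VI cos φ = 37 × 0.241 × cos(50.3°) = 5.70 W

5.70 W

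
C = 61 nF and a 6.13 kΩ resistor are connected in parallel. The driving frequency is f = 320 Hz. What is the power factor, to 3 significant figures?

0.799

ω = 2πf = 2011 rad/s
X_C = 1/(ωC) = 8150 Ω
Parallel: admittances add. Y = 1/R + jωC
Y = (0.000163 + j0.000123) S
|Y| = 0.000204 S → |Z| = 1/|Y| = 4900 Ω, ∠Z = −∠Y = -36.9°
cos φ = cos(-36.9°) = 0.799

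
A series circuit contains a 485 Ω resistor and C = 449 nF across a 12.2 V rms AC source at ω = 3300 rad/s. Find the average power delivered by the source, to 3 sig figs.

105 mW

X_C = 1/(ωC) = 675 Ω
Z = 485 − j675 Ω
|Z| = √(485² + 675²) = 831 Ω
∠Z = arctan(-675/485) = -54.3°
I = V/|Z| = 14.7 mA
P = VI cos φ = 12.2 × 0.0147 × cos(-54.3°) = 105 mW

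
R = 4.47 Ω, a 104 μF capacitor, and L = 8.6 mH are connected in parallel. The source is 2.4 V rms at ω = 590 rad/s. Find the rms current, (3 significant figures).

628 mA

X_L = ωL = 5.07 Ω
X_C = 1/(ωC) = 16.3 Ω
Parallel: admittances add. Y = 1/R + 1/(jωL) + jωC
Y = (0.224 − j0.136) S
|Y| = 0.262 S → |Z| = 1/|Y| = 3.82 Ω, ∠Z = −∠Y = 31.2°
I = V/|Z| = 2.4/3.82 = 628 mA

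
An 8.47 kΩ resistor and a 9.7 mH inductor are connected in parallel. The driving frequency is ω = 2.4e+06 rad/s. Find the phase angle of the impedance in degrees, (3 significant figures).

X_L = ωL = 23300 Ω
Parallel: admittances add. Y = 1/R + 1/(jωL)
Y = (0.000118 − j4.3e-05) S
|Y| = 0.000126 S → |Z| = 1/|Y| = 7960 Ω, ∠Z = −∠Y = 20.0°

20.0°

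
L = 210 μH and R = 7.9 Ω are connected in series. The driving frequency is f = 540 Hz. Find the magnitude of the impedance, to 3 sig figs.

7.93 Ω

ω = 2πf = 3393 rad/s
X_L = ωL = 0.713 Ω
Z = 7.90 + j0.713 Ω
|Z| = √(7.90² + 0.713²) = 7.93 Ω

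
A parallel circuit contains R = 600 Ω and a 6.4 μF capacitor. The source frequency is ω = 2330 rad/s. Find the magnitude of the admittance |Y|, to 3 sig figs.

15.0 mS

X_C = 1/(ωC) = 67.1 Ω
Parallel: admittances add. Y = 1/R + jωC
Y = (0.00167 + j0.0149) S
|Y| = 0.0150 S → |Z| = 1/|Y| = 66.6 Ω, ∠Z = −∠Y = -83.6°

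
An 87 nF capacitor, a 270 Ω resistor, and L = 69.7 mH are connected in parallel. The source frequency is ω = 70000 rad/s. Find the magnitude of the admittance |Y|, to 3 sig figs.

6.95 mS

X_L = ωL = 4880 Ω
X_C = 1/(ωC) = 164 Ω
Parallel: admittances add. Y = 1/R + 1/(jωL) + jωC
Y = (0.00370 + j0.00589) S
|Y| = 0.00695 S → |Z| = 1/|Y| = 144 Ω, ∠Z = −∠Y = -57.8°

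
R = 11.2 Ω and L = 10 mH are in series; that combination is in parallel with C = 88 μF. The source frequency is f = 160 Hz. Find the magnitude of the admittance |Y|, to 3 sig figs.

66.2 mS

ω = 2πf = 1005 rad/s
X_L = ωL = 10.1 Ω
X_C = 1/(ωC) = 11.3 Ω
Branch 1 (R+jX_L): Z₁ = 11.2 + j10.1 Ω, |Z₁| = 15.1 Ω
Branch 2 (−jX_C): Z₂ = −j11.3 Ω
Parallel: Z = Z₁Z₂/(Z₁+Z₂), |Z| = 15.1 Ω, ∠Z = -41.7°
|Y| = 1/|Z| = 66.2 mS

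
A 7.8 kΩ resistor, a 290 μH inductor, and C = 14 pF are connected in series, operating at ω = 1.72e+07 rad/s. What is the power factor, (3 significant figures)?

0.994

X_L = ωL = 4990 Ω
X_C = 1/(ωC) = 4150 Ω
Net reactance X = X_L − X_C = 835 Ω
Z = 7800 + j835 Ω
|Z| = √(7800² + 835²) = 7840 Ω
∠Z = arctan(835/7800) = 6.11°
cos φ = cos(6.11°) = 0.994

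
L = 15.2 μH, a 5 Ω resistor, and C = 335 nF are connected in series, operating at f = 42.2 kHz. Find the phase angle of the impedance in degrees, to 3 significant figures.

ω = 2πf = 265200 rad/s
X_L = ωL = 4.03 Ω
X_C = 1/(ωC) = 11.3 Ω
Net reactance X = X_L − X_C = -7.23 Ω
Z = 5.00 − j7.23 Ω
|Z| = √(5.00² + 7.23²) = 8.79 Ω
∠Z = arctan(-7.23/5.00) = -55.3°

-55.3°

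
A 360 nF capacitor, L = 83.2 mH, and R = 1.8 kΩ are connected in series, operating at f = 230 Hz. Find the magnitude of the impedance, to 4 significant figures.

ω = 2πf = 1445 rad/s
X_L = ωL = 120.2 Ω
X_C = 1/(ωC) = 1922 Ω
Net reactance X = X_L − X_C = -1802 Ω
Z = 1800 − j1802 Ω
|Z| = √(1800² + 1802²) = 2547 Ω

2547 Ω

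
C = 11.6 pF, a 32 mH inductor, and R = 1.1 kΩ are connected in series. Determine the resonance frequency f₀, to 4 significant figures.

261.2 kHz

ω₀ = 1/√(LC) = 1/√(0.032 × 1.16e-11) = 1.641e+06 rad/s
f₀ = ω₀/(2π) = 261.2 kHz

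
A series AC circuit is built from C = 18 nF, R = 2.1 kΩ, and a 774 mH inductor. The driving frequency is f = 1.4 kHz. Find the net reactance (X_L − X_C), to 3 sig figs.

493 Ω

ω = 2πf = 8796 rad/s
X_L = ωL = 6810 Ω
X_C = 1/(ωC) = 6320 Ω
X = 6810 − 6320 = 493 Ω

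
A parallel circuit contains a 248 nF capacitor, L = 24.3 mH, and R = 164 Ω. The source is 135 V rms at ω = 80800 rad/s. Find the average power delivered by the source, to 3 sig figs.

111 W

X_L = ωL = 1960 Ω
X_C = 1/(ωC) = 49.9 Ω
Parallel: admittances add. Y = 1/R + 1/(jωL) + jωC
Y = (0.00610 + j0.0195) S
|Y| = 0.0205 S → |Z| = 1/|Y| = 48.9 Ω, ∠Z = −∠Y = -72.7°
I = V/|Z| = 2.76 A
P = VI cos φ = 135 × 2.76 × cos(-72.7°) = 111 W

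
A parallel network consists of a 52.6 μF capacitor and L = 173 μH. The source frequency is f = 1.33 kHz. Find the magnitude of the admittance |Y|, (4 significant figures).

ω = 2πf = 8357 rad/s
X_L = ωL = 1.446 Ω
X_C = 1/(ωC) = 2.275 Ω
Parallel: admittances add. Y = 1/(jωL) + jωC
Y = (0 − j0.2521) S
|Y| = 0.2521 S → |Z| = 1/|Y| = 3.966 Ω, ∠Z = −∠Y = 90.00°

252.1 mS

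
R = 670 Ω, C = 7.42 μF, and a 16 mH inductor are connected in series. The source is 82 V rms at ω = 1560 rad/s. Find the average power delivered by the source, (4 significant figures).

9.952 W

X_L = ωL = 24.96 Ω
X_C = 1/(ωC) = 86.39 Ω
Net reactance X = X_L − X_C = -61.43 Ω
Z = 670.0 − j61.43 Ω
|Z| = √(670.0² + 61.43²) = 672.8 Ω
∠Z = arctan(-61.43/670.0) = -5.239°
I = V/|Z| = 121.9 mA
P = VI cos φ = 82 × 0.1219 × cos(-5.239°) = 9.952 W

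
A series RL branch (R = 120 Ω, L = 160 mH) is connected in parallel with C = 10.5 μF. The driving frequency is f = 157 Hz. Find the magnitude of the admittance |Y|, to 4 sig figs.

7.039 mS

ω = 2πf = 986.5 rad/s
X_L = ωL = 157.8 Ω
X_C = 1/(ωC) = 96.55 Ω
Branch 1 (R+jX_L): Z₁ = 120.0 + j157.8 Ω, |Z₁| = 198.3 Ω
Branch 2 (−jX_C): Z₂ = −j96.55 Ω
Parallel: Z = Z₁Z₂/(Z₁+Z₂), |Z| = 142.1 Ω, ∠Z = -64.30°
|Y| = 1/|Z| = 7.039 mS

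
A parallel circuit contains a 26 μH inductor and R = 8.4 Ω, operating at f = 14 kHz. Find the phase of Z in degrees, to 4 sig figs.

74.77°

ω = 2πf = 87960 rad/s
X_L = ωL = 2.287 Ω
Parallel: admittances add. Y = 1/R + 1/(jωL)
Y = (0.1190 − j0.4372) S
|Y| = 0.4532 S → |Z| = 1/|Y| = 2.207 Ω, ∠Z = −∠Y = 74.77°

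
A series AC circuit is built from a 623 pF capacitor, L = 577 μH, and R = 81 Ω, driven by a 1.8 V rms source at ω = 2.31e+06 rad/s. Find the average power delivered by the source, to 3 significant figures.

635 μW

X_L = ωL = 1330 Ω
X_C = 1/(ωC) = 695 Ω
Net reactance X = X_L − X_C = 638 Ω
Z = 81.0 + j638 Ω
|Z| = √(81.0² + 638²) = 643 Ω
∠Z = arctan(638/81.0) = 82.8°
I = V/|Z| = 2.80 mA
P = VI cos φ = 1.8 × 0.00280 × cos(82.8°) = 635 μW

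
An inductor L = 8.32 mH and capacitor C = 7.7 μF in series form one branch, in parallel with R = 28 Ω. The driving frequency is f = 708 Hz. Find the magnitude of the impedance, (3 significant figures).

ω = 2πf = 4448 rad/s
X_L = ωL = 37.0 Ω
X_C = 1/(ωC) = 29.2 Ω
Branch 1: Z₁ = R = 28.0 Ω
Branch 2 (series LC): Z₂ = j(X_L − X_C) = j7.82 Ω
Parallel: Z = Z₁Z₂/(Z₁+Z₂), |Z| = 7.53 Ω, ∠Z = 74.4°

7.53 Ω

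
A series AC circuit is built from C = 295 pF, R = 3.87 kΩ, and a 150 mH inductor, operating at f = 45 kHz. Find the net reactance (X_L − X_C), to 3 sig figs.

ω = 2πf = 282700 rad/s
X_L = ωL = 42400 Ω
X_C = 1/(ωC) = 12000 Ω
X = 42400 − 12000 = 30400 Ω

30400 Ω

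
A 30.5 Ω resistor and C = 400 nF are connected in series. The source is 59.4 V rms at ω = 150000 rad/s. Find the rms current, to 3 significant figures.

X_C = 1/(ωC) = 16.7 Ω
Z = 30.5 − j16.7 Ω
|Z| = √(30.5² + 16.7²) = 34.8 Ω
I = V/|Z| = 59.4/34.8 = 1.71 A

1.71 A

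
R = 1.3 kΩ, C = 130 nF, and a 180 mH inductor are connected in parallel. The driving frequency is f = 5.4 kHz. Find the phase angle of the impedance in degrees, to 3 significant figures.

ω = 2πf = 33930 rad/s
X_L = ωL = 6110 Ω
X_C = 1/(ωC) = 227 Ω
Parallel: admittances add. Y = 1/R + 1/(jωL) + jωC
Y = (0.000769 + j0.00425) S
|Y| = 0.00432 S → |Z| = 1/|Y| = 232 Ω, ∠Z = −∠Y = -79.7°

-79.7°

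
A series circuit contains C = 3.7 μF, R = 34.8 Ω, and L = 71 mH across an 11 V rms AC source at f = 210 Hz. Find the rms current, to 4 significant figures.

94.44 mA

ω = 2πf = 1319 rad/s
X_L = ωL = 93.68 Ω
X_C = 1/(ωC) = 204.8 Ω
Net reactance X = X_L − X_C = -111.2 Ω
Z = 34.80 − j111.2 Ω
|Z| = √(34.80² + 111.2²) = 116.5 Ω
I = V/|Z| = 11/116.5 = 94.44 mA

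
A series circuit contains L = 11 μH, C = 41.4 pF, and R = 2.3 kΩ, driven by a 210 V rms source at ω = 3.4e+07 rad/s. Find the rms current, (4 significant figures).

X_L = ωL = 374.0 Ω
X_C = 1/(ωC) = 710.4 Ω
Net reactance X = X_L − X_C = -336.4 Ω
Z = 2300 − j336.4 Ω
|Z| = √(2300² + 336.4²) = 2324 Ω
I = V/|Z| = 210/2324 = 90.34 mA

90.34 mA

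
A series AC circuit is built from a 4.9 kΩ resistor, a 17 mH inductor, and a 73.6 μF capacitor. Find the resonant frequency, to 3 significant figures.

ω₀ = 1/√(LC) = 1/√(0.017 × 7.36e-05) = 894.0 rad/s
f₀ = ω₀/(2π) = 142 Hz

142 Hz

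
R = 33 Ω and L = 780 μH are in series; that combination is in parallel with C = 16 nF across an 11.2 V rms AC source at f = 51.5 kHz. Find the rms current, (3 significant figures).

ω = 2πf = 323600 rad/s
X_L = ωL = 252 Ω
X_C = 1/(ωC) = 193 Ω
Branch 1 (R+jX_L): Z₁ = 33.0 + j252 Ω, |Z₁| = 255 Ω
Branch 2 (−jX_C): Z₂ = −j193 Ω
Parallel: Z = Z₁Z₂/(Z₁+Z₂), |Z| = 725 Ω, ∠Z = -68.3°
I = V/|Z| = 11.2/725 = 15.4 mA

15.4 mA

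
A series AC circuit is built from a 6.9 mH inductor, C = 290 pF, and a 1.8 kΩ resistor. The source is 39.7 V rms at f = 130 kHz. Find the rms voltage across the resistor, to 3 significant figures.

31.2 V

ω = 2πf = 816800 rad/s
X_L = ωL = 5640 Ω
X_C = 1/(ωC) = 4220 Ω
Net reactance X = X_L − X_C = 1410 Ω
Z = 1800 + j1410 Ω
|Z| = √(1800² + 1410²) = 2290 Ω
I = V/|Z| = 17.3 mA
V_R = I·|Z_R| = 0.0173 × 1800 = 31.2 V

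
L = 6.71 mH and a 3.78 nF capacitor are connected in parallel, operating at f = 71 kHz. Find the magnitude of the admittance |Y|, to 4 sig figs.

ω = 2πf = 446100 rad/s
X_L = ωL = 2993 Ω
X_C = 1/(ωC) = 593.0 Ω
Parallel: admittances add. Y = 1/(jωL) + jωC
Y = (0 + j0.001352) S
|Y| = 0.001352 S → |Z| = 1/|Y| = 739.5 Ω, ∠Z = −∠Y = -90.00°

1.352 mS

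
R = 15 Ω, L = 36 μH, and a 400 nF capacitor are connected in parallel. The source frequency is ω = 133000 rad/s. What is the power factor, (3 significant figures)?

X_L = ωL = 4.79 Ω
X_C = 1/(ωC) = 18.8 Ω
Parallel: admittances add. Y = 1/R + 1/(jωL) + jωC
Y = (0.0667 − j0.156) S
|Y| = 0.169 S → |Z| = 1/|Y| = 5.91 Ω, ∠Z = −∠Y = 66.8°
cos φ = cos(66.8°) = 0.394

0.394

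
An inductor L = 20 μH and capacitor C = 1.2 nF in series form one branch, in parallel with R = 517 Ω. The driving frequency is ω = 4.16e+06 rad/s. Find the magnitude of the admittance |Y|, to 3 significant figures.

8.75 mS

X_L = ωL = 83.2 Ω
X_C = 1/(ωC) = 200 Ω
Branch 1: Z₁ = R = 517 Ω
Branch 2 (series LC): Z₂ = j(X_L − X_C) = −j117 Ω
Parallel: Z = Z₁Z₂/(Z₁+Z₂), |Z| = 114 Ω, ∠Z = -77.2°
|Y| = 1/|Z| = 8.75 mS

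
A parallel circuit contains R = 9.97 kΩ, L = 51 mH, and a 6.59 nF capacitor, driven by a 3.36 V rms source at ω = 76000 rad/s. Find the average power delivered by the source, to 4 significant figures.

1.132 mW

X_L = ωL = 3876 Ω
X_C = 1/(ωC) = 1997 Ω
Parallel: admittances add. Y = 1/R + 1/(jωL) + jωC
Y = (0.0001003 + j0.0002428) S
|Y| = 0.0002627 S → |Z| = 1/|Y| = 3806 Ω, ∠Z = −∠Y = -67.56°
I = V/|Z| = 882.8 μA
P = VI cos φ = 3.36 × 0.0008828 × cos(-67.56°) = 1.132 mW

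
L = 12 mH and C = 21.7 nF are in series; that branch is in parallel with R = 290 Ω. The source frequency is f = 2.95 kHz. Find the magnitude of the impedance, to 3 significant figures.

288 Ω

ω = 2πf = 18540 rad/s
X_L = ωL = 222 Ω
X_C = 1/(ωC) = 2490 Ω
Branch 1: Z₁ = R = 290 Ω
Branch 2 (series LC): Z₂ = j(X_L − X_C) = −j2260 Ω
Parallel: Z = Z₁Z₂/(Z₁+Z₂), |Z| = 288 Ω, ∠Z = -7.30°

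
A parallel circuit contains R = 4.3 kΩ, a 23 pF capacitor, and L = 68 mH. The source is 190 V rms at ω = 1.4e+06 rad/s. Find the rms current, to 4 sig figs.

X_L = ωL = 95200 Ω
X_C = 1/(ωC) = 31060 Ω
Parallel: admittances add. Y = 1/R + 1/(jωL) + jωC
Y = (0.0002326 + j2.17e-05) S
|Y| = 0.0002336 S → |Z| = 1/|Y| = 4281 Ω, ∠Z = −∠Y = -5.330°
I = V/|Z| = 190/4281 = 44.38 mA

44.38 mA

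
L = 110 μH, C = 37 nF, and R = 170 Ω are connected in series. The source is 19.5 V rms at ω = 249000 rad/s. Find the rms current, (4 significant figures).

X_L = ωL = 27.39 Ω
X_C = 1/(ωC) = 108.5 Ω
Net reactance X = X_L − X_C = -81.15 Ω
Z = 170.0 − j81.15 Ω
|Z| = √(170.0² + 81.15²) = 188.4 Ω
I = V/|Z| = 19.5/188.4 = 103.5 mA

103.5 mA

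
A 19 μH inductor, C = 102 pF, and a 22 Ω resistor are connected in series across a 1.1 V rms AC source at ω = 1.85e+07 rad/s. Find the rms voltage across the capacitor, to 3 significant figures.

3.24 V

X_L = ωL = 352 Ω
X_C = 1/(ωC) = 530 Ω
Net reactance X = X_L − X_C = -178 Ω
Z = 22.0 − j178 Ω
|Z| = √(22.0² + 178²) = 180 Ω
I = V/|Z| = 6.12 mA
V_C = I·|Z_C| = 0.00612 × 530 = 3.24 V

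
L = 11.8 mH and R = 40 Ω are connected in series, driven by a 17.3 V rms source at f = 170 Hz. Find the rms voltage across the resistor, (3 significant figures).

16.5 V

ω = 2πf = 1068 rad/s
X_L = ωL = 12.6 Ω
Z = 40.0 + j12.6 Ω
|Z| = √(40.0² + 12.6²) = 41.9 Ω
I = V/|Z| = 413 mA
V_R = I·|Z_R| = 0.413 × 40.0 = 16.5 V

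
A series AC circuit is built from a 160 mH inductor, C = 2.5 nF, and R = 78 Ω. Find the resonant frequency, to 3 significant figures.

7.96 kHz

ω₀ = 1/√(LC) = 1/√(0.16 × 2.5e-09) = 50000 rad/s
f₀ = ω₀/(2π) = 7.96 kHz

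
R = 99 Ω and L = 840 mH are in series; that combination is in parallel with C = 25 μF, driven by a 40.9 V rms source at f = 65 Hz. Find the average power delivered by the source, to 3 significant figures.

ω = 2πf = 408.4 rad/s
X_L = ωL = 343 Ω
X_C = 1/(ωC) = 97.9 Ω
Branch 1 (R+jX_L): Z₁ = 99.0 + j343 Ω, |Z₁| = 357 Ω
Branch 2 (−jX_C): Z₂ = −j97.9 Ω
Parallel: Z = Z₁Z₂/(Z₁+Z₂), |Z| = 132 Ω, ∠Z = -84.1°
I = V/|Z| = 309 mA
P = VI cos φ = 40.9 × 0.309 × cos(-84.1°) = 1.30 W

1.30 W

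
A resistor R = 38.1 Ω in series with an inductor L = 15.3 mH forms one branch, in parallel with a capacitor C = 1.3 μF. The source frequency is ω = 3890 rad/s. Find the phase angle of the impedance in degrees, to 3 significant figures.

X_L = ωL = 59.5 Ω
X_C = 1/(ωC) = 198 Ω
Branch 1 (R+jX_L): Z₁ = 38.1 + j59.5 Ω, |Z₁| = 70.7 Ω
Branch 2 (−jX_C): Z₂ = −j198 Ω
Parallel: Z = Z₁Z₂/(Z₁+Z₂), |Z| = 97.5 Ω, ∠Z = 42.0°

42.0°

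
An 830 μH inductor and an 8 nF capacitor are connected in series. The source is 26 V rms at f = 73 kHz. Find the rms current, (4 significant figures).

240.4 mA

ω = 2πf = 458700 rad/s
X_L = ωL = 380.7 Ω
X_C = 1/(ωC) = 272.5 Ω
Net reactance X = X_L − X_C = 108.2 Ω
Z = j108.2 Ω
|Z| = √(0² + 108.2²) = 108.2 Ω
I = V/|Z| = 26/108.2 = 240.4 mA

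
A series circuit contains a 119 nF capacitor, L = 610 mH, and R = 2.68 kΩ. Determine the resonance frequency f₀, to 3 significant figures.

591 Hz

ω₀ = 1/√(LC) = 1/√(0.61 × 1.19e-07) = 3712 rad/s
f₀ = ω₀/(2π) = 591 Hz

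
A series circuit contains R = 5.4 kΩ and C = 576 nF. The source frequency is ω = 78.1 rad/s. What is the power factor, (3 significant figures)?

X_C = 1/(ωC) = 22200 Ω
Z = 5400 − j22200 Ω
|Z| = √(5400² + 22200²) = 22900 Ω
∠Z = arctan(-22200/5400) = -76.3°
cos φ = cos(-76.3°) = 0.236

0.236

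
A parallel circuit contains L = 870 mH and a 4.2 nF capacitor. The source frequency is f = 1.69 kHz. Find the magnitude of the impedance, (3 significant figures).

15700 Ω

ω = 2πf = 10620 rad/s
X_L = ωL = 9240 Ω
X_C = 1/(ωC) = 22400 Ω
Parallel: admittances add. Y = 1/(jωL) + jωC
Y = (0 − j6.36e-05) S
|Y| = 6.36e-05 S → |Z| = 1/|Y| = 15700 Ω, ∠Z = −∠Y = 90.0°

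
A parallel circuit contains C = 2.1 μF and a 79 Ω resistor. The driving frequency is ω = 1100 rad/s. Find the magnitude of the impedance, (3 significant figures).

77.7 Ω

X_C = 1/(ωC) = 433 Ω
Parallel: admittances add. Y = 1/R + jωC
Y = (0.0127 + j0.00231) S
|Y| = 0.0129 S → |Z| = 1/|Y| = 77.7 Ω, ∠Z = −∠Y = -10.3°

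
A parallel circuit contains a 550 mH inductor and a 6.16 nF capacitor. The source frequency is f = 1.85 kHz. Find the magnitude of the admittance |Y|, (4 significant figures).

84.81 μS

ω = 2πf = 11620 rad/s
X_L = ωL = 6393 Ω
X_C = 1/(ωC) = 13970 Ω
Parallel: admittances add. Y = 1/(jωL) + jωC
Y = (0 − j8.481e-05) S
|Y| = 8.481e-05 S → |Z| = 1/|Y| = 11790 Ω, ∠Z = −∠Y = 90.00°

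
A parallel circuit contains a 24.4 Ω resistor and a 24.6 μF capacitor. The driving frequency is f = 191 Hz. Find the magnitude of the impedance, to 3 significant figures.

19.8 Ω

ω = 2πf = 1200 rad/s
X_C = 1/(ωC) = 33.9 Ω
Parallel: admittances add. Y = 1/R + jωC
Y = (0.0410 + j0.0295) S
|Y| = 0.0505 S → |Z| = 1/|Y| = 19.8 Ω, ∠Z = −∠Y = -35.8°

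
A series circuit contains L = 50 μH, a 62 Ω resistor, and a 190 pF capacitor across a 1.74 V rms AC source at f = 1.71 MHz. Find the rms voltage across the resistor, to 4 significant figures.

ω = 2πf = 1.074e+07 rad/s
X_L = ωL = 537.2 Ω
X_C = 1/(ωC) = 489.9 Ω
Net reactance X = X_L − X_C = 47.35 Ω
Z = 62.00 + j47.35 Ω
|Z| = √(62.00² + 47.35²) = 78.02 Ω
I = V/|Z| = 22.30 mA
V_R = I·|Z_R| = 0.02230 × 62.00 = 1.383 V

1.383 V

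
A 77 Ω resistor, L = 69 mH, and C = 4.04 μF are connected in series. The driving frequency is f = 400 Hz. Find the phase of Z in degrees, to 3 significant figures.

ω = 2πf = 2513 rad/s
X_L = ωL = 173 Ω
X_C = 1/(ωC) = 98.5 Ω
Net reactance X = X_L − X_C = 74.9 Ω
Z = 77.0 + j74.9 Ω
|Z| = √(77.0² + 74.9²) = 107 Ω
∠Z = arctan(74.9/77.0) = 44.2°

44.2°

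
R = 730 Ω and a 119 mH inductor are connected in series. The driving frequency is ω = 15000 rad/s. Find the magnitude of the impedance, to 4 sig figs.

1929 Ω

X_L = ωL = 1785 Ω
Z = 730.0 + j1785 Ω
|Z| = √(730.0² + 1785²) = 1929 Ω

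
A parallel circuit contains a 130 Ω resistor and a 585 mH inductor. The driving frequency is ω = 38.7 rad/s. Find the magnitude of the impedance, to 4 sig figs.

X_L = ωL = 22.64 Ω
Parallel: admittances add. Y = 1/R + 1/(jωL)
Y = (0.007692 − j0.04417) S
|Y| = 0.04484 S → |Z| = 1/|Y| = 22.30 Ω, ∠Z = −∠Y = 80.12°

22.30 Ω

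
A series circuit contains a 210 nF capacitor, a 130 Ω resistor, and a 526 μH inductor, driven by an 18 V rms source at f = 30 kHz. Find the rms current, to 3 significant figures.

ω = 2πf = 188500 rad/s
X_L = ωL = 99.1 Ω
X_C = 1/(ωC) = 25.3 Ω
Net reactance X = X_L − X_C = 73.9 Ω
Z = 130 + j73.9 Ω
|Z| = √(130² + 73.9²) = 150 Ω
I = V/|Z| = 18/150 = 120 mA

120 mA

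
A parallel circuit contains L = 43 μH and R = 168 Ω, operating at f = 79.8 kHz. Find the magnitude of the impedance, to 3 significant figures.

21.4 Ω

ω = 2πf = 501400 rad/s
X_L = ωL = 21.6 Ω
Parallel: admittances add. Y = 1/R + 1/(jωL)
Y = (0.00595 − j0.0464) S
|Y| = 0.0468 S → |Z| = 1/|Y| = 21.4 Ω, ∠Z = −∠Y = 82.7°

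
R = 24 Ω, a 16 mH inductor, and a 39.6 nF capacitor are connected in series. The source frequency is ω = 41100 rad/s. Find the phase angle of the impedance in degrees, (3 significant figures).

X_L = ωL = 658 Ω
X_C = 1/(ωC) = 614 Ω
Net reactance X = X_L − X_C = 43.2 Ω
Z = 24.0 + j43.2 Ω
|Z| = √(24.0² + 43.2²) = 49.4 Ω
∠Z = arctan(43.2/24.0) = 60.9°

60.9°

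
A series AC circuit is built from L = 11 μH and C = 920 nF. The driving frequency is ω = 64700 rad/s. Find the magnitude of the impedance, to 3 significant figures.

16.1 Ω

X_L = ωL = 0.712 Ω
X_C = 1/(ωC) = 16.8 Ω
Net reactance X = X_L − X_C = -16.1 Ω
Z = − j16.1 Ω
|Z| = √(0² + 16.1²) = 16.1 Ω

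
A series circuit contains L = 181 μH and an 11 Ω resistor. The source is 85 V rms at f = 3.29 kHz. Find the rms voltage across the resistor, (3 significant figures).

80.5 V

ω = 2πf = 20670 rad/s
X_L = ωL = 3.74 Ω
Z = 11.0 + j3.74 Ω
|Z| = √(11.0² + 3.74²) = 11.6 Ω
I = V/|Z| = 7.32 A
V_R = I·|Z_R| = 7.32 × 11.0 = 80.5 V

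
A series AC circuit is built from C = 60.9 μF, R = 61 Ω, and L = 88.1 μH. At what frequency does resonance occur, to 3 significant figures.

ω₀ = 1/√(LC) = 1/√(8.81e-05 × 6.09e-05) = 13650 rad/s
f₀ = ω₀/(2π) = 2.17 kHz

2.17 kHz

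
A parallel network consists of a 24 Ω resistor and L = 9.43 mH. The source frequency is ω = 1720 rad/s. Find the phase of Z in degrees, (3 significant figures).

X_L = ωL = 16.2 Ω
Parallel: admittances add. Y = 1/R + 1/(jωL)
Y = (0.0417 − j0.0617) S
|Y| = 0.0744 S → |Z| = 1/|Y| = 13.4 Ω, ∠Z = −∠Y = 55.9°

55.9°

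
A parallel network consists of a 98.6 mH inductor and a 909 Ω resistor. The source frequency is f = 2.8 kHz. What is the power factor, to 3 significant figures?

ω = 2πf = 17590 rad/s
X_L = ωL = 1730 Ω
Parallel: admittances add. Y = 1/R + 1/(jωL)
Y = (0.00110 − j0.000576) S
|Y| = 0.00124 S → |Z| = 1/|Y| = 805 Ω, ∠Z = −∠Y = 27.7°
cos φ = cos(27.7°) = 0.886

0.886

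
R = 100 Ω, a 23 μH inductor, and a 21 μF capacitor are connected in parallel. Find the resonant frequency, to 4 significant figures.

ω₀ = 1/√(LC) = 1/√(2.3e-05 × 2.1e-05) = 45500 rad/s
f₀ = ω₀/(2π) = 7.242 kHz

7.242 kHz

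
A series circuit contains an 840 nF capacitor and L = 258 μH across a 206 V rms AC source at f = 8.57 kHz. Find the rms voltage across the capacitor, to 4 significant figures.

554.3 V

ω = 2πf = 53850 rad/s
X_L = ωL = 13.89 Ω
X_C = 1/(ωC) = 22.11 Ω
Net reactance X = X_L − X_C = -8.216 Ω
Z = − j8.216 Ω
|Z| = √(0² + 8.216²) = 8.216 Ω
I = V/|Z| = 25.07 A
V_C = I·|Z_C| = 25.07 × 22.11 = 554.3 V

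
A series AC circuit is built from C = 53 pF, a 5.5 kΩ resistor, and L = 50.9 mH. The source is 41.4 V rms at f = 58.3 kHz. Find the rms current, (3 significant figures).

1.24 mA

ω = 2πf = 366300 rad/s
X_L = ωL = 18600 Ω
X_C = 1/(ωC) = 51500 Ω
Net reactance X = X_L − X_C = -32900 Ω
Z = 5500 − j32900 Ω
|Z| = √(5500² + 32900²) = 33300 Ω
I = V/|Z| = 41.4/33300 = 1.24 mA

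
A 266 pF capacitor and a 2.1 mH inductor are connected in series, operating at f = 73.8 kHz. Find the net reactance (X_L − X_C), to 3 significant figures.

-7130 Ω

ω = 2πf = 463700 rad/s
X_L = ωL = 974 Ω
X_C = 1/(ωC) = 8110 Ω
X = 974 − 8110 = -7130 Ω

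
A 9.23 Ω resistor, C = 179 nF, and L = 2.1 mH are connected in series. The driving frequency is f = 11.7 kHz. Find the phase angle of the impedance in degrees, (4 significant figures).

83.28°

ω = 2πf = 73510 rad/s
X_L = ωL = 154.4 Ω
X_C = 1/(ωC) = 75.99 Ω
Net reactance X = X_L − X_C = 78.38 Ω
Z = 9.230 + j78.38 Ω
|Z| = √(9.230² + 78.38²) = 78.93 Ω
∠Z = arctan(78.38/9.230) = 83.28°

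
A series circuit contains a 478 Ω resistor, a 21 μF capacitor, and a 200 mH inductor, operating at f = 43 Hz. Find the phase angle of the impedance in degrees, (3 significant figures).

-14.3°

ω = 2πf = 270.2 rad/s
X_L = ωL = 54.0 Ω
X_C = 1/(ωC) = 176 Ω
Net reactance X = X_L − X_C = -122 Ω
Z = 478 − j122 Ω
|Z| = √(478² + 122²) = 493 Ω
∠Z = arctan(-122/478) = -14.3°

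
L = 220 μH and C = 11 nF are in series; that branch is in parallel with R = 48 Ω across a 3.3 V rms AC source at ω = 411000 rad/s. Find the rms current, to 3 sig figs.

73.2 mA

X_L = ωL = 90.4 Ω
X_C = 1/(ωC) = 221 Ω
Branch 1: Z₁ = R = 48.0 Ω
Branch 2 (series LC): Z₂ = j(X_L − X_C) = −j131 Ω
Parallel: Z = Z₁Z₂/(Z₁+Z₂), |Z| = 45.1 Ω, ∠Z = -20.2°
I = V/|Z| = 3.3/45.1 = 73.2 mA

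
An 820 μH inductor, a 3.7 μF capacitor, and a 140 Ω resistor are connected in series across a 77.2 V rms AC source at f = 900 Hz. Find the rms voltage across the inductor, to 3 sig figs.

2.44 V

ω = 2πf = 5655 rad/s
X_L = ωL = 4.64 Ω
X_C = 1/(ωC) = 47.8 Ω
Net reactance X = X_L − X_C = -43.2 Ω
Z = 140 − j43.2 Ω
|Z| = √(140² + 43.2²) = 147 Ω
I = V/|Z| = 527 mA
V_L = I·|Z_L| = 0.527 × 4.64 = 2.44 V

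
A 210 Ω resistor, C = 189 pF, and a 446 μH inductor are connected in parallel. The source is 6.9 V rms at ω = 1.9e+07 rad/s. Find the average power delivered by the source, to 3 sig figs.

227 mW

X_L = ωL = 8470 Ω
X_C = 1/(ωC) = 278 Ω
Parallel: admittances add. Y = 1/R + 1/(jωL) + jωC
Y = (0.00476 + j0.00347) S
|Y| = 0.00589 S → |Z| = 1/|Y| = 170 Ω, ∠Z = −∠Y = -36.1°
I = V/|Z| = 40.7 mA
P = VI cos φ = 6.9 × 0.0407 × cos(-36.1°) = 227 mW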